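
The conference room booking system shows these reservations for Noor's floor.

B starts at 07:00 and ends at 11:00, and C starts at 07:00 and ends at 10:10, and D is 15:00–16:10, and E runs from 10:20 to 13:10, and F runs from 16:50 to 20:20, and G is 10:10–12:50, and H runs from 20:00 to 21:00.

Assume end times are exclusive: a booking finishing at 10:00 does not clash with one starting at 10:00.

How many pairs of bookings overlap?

Two intervals overlap when each starts before the other ends.
Sorted by start: B, C, G, E, D, F, H.
C starts before B ends → B and C overlap.
G starts before B ends → B and G overlap.
E starts before B ends → B and E overlap.
D starts after B ends, so B has no further overlaps.
G starts exactly when C ends (back-to-back, no overlap), so C has no further overlaps.
E starts before G ends → G and E overlap.
D starts after G ends, so G has no further overlaps.
D starts after E ends, so E has no further overlaps.
F starts after D ends, so D has no further overlaps.
H starts before F ends → F and H overlap.
Overlapping pairs: B & C, B & E, B & G, E & G, F & H — 5 in total.

5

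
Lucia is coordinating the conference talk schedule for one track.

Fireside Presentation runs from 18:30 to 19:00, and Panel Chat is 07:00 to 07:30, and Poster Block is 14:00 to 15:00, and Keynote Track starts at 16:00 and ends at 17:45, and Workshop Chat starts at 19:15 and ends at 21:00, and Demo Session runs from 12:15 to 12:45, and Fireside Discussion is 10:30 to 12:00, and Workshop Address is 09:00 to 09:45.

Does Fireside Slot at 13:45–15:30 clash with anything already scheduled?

Panel Chat: ends 07:30 at or before Fireside Slot starts 13:45 → clear.
Workshop Address: ends 09:45 at or before Fireside Slot starts 13:45 → clear.
Fireside Discussion: ends 12:00 at or before Fireside Slot starts 13:45 → clear.
Demo Session: ends 12:45 at or before Fireside Slot starts 13:45 → clear.
Poster Block: starts 14:00 before Fireside Slot ends 15:30, and ends 15:00 after Fireside Slot starts 13:45 → overlap.
Keynote Track: starts 16:00 at or after Fireside Slot ends 15:30 → clear.
Fireside Presentation: starts 18:30 at or after Fireside Slot ends 15:30 → clear.
Workshop Chat: starts 19:15 at or after Fireside Slot ends 15:30 → clear.
Fireside Slot overlaps Poster Block.

Yes — it overlaps Poster Block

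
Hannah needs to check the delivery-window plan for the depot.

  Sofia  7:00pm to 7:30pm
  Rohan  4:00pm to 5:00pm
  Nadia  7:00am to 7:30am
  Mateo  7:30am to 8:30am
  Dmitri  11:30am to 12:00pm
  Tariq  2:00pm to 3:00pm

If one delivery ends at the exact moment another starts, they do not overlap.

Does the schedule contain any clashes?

No

Sorted by start: Nadia, Mateo, Dmitri, Tariq, Rohan, Sofia.
Mateo starts exactly when Nadia ends (back-to-back, no overlap), so Nadia has no further overlaps.
Dmitri starts after Mateo ends, so Mateo has no further overlaps.
Tariq starts after Dmitri ends, so Dmitri has no further overlaps.
Rohan starts after Tariq ends, so Tariq has no further overlaps.
Sofia starts after Rohan ends.
Every pair is clear; the schedule has no overlaps.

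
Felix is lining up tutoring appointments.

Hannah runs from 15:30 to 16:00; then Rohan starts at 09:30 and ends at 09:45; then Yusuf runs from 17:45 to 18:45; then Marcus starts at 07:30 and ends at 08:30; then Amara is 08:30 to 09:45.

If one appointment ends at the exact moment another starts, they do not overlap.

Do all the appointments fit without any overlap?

No

Check each pair: they overlap iff neither finishes before the other starts.
Sorted by start: Marcus, Amara, Rohan, Hannah, Yusuf.
Amara starts exactly when Marcus ends (back-to-back, no overlap), so nothing later overlaps Marcus either.
Rohan starts before Amara ends → Amara and Rohan overlap.
That's a conflict, so the schedule is not conflict-free.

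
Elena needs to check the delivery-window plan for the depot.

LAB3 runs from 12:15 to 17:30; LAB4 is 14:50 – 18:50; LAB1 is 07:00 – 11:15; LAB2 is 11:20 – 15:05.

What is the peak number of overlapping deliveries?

Sort all start/end points and keep a running count:
07:00 start LAB1 → 1
11:15 end LAB1 → 0
11:20 start LAB2 → 1
12:15 start LAB3 → 2
14:50 start LAB4 → 3
15:05 end LAB2 → 2
17:30 end LAB3 → 1
18:50 end LAB4 → 0
Peak is 3, at 14:50 (LAB2, LAB3, LAB4).

3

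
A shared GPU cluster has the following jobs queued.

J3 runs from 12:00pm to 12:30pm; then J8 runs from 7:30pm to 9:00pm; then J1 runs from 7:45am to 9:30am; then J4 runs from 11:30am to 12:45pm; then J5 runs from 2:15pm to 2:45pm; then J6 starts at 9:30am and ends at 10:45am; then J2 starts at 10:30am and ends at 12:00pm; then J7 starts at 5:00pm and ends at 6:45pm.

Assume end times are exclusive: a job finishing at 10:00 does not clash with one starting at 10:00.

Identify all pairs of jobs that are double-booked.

J2 & J4, J2 & J6, J3 & J4

Check each pair: they overlap iff neither finishes before the other starts.
Sorted by start: J1, J6, J2, J4, J3, J5, J7, J8.
J6 starts exactly when J1 ends (back-to-back, no overlap); J1 is clear from here.
J2 starts before J6 ends → J6 and J2 overlap.
J4 starts after J6 ends; J6 is clear from here.
J4 starts before J2 ends → J2 and J4 overlap.
J3 starts exactly when J2 ends (back-to-back, no overlap); J2 is clear from here.
J3 starts before J4 ends → J4 and J3 overlap.
J5 starts after J4 ends; J4 is clear from here.
J5 starts after J3 ends; J3 is clear from here.
J7 starts after J5 ends; J5 is clear from here.
J8 starts after J7 ends.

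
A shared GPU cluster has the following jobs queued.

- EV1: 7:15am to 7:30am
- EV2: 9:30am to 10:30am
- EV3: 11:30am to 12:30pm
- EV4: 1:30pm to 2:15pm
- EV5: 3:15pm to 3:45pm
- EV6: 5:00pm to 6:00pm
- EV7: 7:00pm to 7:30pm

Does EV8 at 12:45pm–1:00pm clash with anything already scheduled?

EV1: ends 7:30am at or before EV8 starts 12:45pm → clear.
EV2: ends 10:30am at or before EV8 starts 12:45pm → clear.
EV3: ends 12:30pm at or before EV8 starts 12:45pm → clear.
EV4: starts 1:30pm at or after EV8 ends 1:00pm → clear.
EV5: starts 3:15pm at or after EV8 ends 1:00pm → clear.
EV6: starts 5:00pm at or after EV8 ends 1:00pm → clear.
EV7: starts 7:00pm at or after EV8 ends 1:00pm → clear.

No — it doesn't clash with anything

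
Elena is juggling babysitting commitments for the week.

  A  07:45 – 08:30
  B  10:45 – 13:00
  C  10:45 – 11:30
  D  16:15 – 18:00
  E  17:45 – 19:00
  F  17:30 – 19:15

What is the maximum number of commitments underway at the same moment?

3

Walk through starts and ends in time order (an end at T is processed before a start at T):
07:45 start A → 1
08:30 end A → 0
10:45 start B → 1
10:45 start C → 2
11:30 end C → 1
13:00 end B → 0
16:15 start D → 1
17:30 start F → 2
17:45 start E → 3
18:00 end D → 2
19:00 end E → 1
19:15 end F → 0
Peak is 3, at 17:45 (D, E, F).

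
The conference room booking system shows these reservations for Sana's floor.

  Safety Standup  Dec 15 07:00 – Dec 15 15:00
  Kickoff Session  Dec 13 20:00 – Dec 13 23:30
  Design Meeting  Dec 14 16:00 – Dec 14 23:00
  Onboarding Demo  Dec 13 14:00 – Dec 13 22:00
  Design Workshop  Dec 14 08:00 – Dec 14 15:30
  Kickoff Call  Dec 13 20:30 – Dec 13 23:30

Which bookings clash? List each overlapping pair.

Kickoff Call & Kickoff Session, Kickoff Call & Onboarding Demo, Kickoff Session & Onboarding Demo

Sorted by start: Onboarding Demo, Kickoff Session, Kickoff Call, Design Workshop, Design Meeting, Safety Standup.
Kickoff Session starts before Onboarding Demo ends → Onboarding Demo and Kickoff Session overlap.
Kickoff Call starts before Onboarding Demo ends → Onboarding Demo and Kickoff Call overlap.
Design Workshop starts after Onboarding Demo ends — done with Onboarding Demo.
Kickoff Call starts before Kickoff Session ends → Kickoff Session and Kickoff Call overlap.
Design Workshop starts after Kickoff Session ends — done with Kickoff Session.
Design Workshop starts after Kickoff Call ends — done with Kickoff Call.
Design Meeting starts after Design Workshop ends — done with Design Workshop.
Safety Standup starts after Design Meeting ends.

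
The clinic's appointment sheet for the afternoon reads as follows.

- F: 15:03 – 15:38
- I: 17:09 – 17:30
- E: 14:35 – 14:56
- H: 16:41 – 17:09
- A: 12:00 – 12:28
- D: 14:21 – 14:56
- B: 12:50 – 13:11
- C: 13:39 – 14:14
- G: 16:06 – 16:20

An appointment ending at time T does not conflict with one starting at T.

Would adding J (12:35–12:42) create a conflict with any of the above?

A: ends 12:28 at or before J starts 12:35 → clear.
B: starts 12:50 at or after J ends 12:42 → clear.
C: starts 13:39 at or after J ends 12:42 → clear.
D: starts 14:21 at or after J ends 12:42 → clear.
E: starts 14:35 at or after J ends 12:42 → clear.
F: starts 15:03 at or after J ends 12:42 → clear.
G: starts 16:06 at or after J ends 12:42 → clear.
H: starts 16:41 at or after J ends 12:42 → clear.
I: starts 17:09 at or after J ends 12:42 → clear.

No — it doesn't clash with anything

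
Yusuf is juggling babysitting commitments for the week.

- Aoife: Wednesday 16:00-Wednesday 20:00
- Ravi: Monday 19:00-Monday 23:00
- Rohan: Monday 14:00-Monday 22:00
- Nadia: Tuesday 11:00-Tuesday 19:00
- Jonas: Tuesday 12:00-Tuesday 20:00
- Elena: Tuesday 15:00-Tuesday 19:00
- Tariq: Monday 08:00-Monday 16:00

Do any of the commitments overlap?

Yes

Sorted by start: Tariq, Rohan, Ravi, Nadia, Jonas, Elena, Aoife.
Rohan starts before Tariq ends → Tariq and Rohan overlap.
That's a conflict, so the schedule is not conflict-free.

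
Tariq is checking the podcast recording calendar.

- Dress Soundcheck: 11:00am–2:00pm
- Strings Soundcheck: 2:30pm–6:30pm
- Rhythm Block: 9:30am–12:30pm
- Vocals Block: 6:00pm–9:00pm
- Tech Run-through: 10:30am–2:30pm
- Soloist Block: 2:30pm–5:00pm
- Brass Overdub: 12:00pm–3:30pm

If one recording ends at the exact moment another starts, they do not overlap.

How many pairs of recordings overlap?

Check each pair: they overlap iff neither finishes before the other starts.
Sorted by start: Rhythm Block, Tech Run-through, Dress Soundcheck, Brass Overdub, Strings Soundcheck, Soloist Block, Vocals Block.
Tech Run-through starts before Rhythm Block ends → Rhythm Block and Tech Run-through overlap.
Dress Soundcheck starts before Rhythm Block ends → Rhythm Block and Dress Soundcheck overlap.
Brass Overdub starts before Rhythm Block ends → Rhythm Block and Brass Overdub overlap.
Strings Soundcheck starts after Rhythm Block ends, so nothing later overlaps Rhythm Block either.
Dress Soundcheck starts before Tech Run-through ends → Tech Run-through and Dress Soundcheck overlap.
Brass Overdub starts before Tech Run-through ends → Tech Run-through and Brass Overdub overlap.
Strings Soundcheck starts exactly when Tech Run-through ends (back-to-back, no overlap), so nothing later overlaps Tech Run-through either.
Brass Overdub starts before Dress Soundcheck ends → Dress Soundcheck and Brass Overdub overlap.
Strings Soundcheck starts after Dress Soundcheck ends, so nothing later overlaps Dress Soundcheck either.
Strings Soundcheck starts before Brass Overdub ends → Brass Overdub and Strings Soundcheck overlap.
Soloist Block starts before Brass Overdub ends → Brass Overdub and Soloist Block overlap.
Vocals Block starts after Brass Overdub ends.
Soloist Block starts before Strings Soundcheck ends → Strings Soundcheck and Soloist Block overlap.
Vocals Block starts before Strings Soundcheck ends → Strings Soundcheck and Vocals Block overlap.
Vocals Block starts after Soloist Block ends.
Overlapping pairs: Brass Overdub & Dress Soundcheck, Brass Overdub & Rhythm Block, Brass Overdub & Soloist Block, Brass Overdub & Strings Soundcheck, Brass Overdub & Tech Run-through, Dress Soundcheck & Rhythm Block, Dress Soundcheck & Tech Run-through, Rhythm Block & Tech Run-through, Soloist Block & Strings Soundcheck, Strings Soundcheck & Vocals Block — 10 in total.

10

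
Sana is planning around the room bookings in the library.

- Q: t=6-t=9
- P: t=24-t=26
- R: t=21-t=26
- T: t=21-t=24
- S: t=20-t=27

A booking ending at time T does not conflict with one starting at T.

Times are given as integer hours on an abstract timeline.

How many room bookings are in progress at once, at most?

3

Walk through starts and ends in time order (an end at T is processed before a start at T):
t=6 start Q → 1
t=9 end Q → 0
t=20 start S → 1
t=21 start R → 2
t=21 start T → 3
t=24 end T → 2
t=24 start P → 3
t=26 end P → 2
t=26 end R → 1
t=27 end S → 0
Peak is 3, at t=21 (R, S, T).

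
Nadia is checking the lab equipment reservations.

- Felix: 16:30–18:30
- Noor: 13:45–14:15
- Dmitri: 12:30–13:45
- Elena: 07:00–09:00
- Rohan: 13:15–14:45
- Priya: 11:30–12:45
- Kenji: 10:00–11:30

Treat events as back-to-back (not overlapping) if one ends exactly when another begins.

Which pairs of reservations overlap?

Sorted by start: Elena, Kenji, Priya, Dmitri, Rohan, Noor, Felix.
Kenji starts after Elena ends; Elena is clear from here.
Priya starts exactly when Kenji ends (back-to-back, no overlap); Kenji is clear from here.
Dmitri starts before Priya ends → Priya and Dmitri overlap.
Rohan starts after Priya ends; Priya is clear from here.
Rohan starts before Dmitri ends → Dmitri and Rohan overlap.
Noor starts exactly when Dmitri ends (back-to-back, no overlap); Dmitri is clear from here.
Noor starts before Rohan ends → Rohan and Noor overlap.
Felix starts after Rohan ends.
Felix starts after Noor ends.

Dmitri & Priya, Dmitri & Rohan, Noor & Rohan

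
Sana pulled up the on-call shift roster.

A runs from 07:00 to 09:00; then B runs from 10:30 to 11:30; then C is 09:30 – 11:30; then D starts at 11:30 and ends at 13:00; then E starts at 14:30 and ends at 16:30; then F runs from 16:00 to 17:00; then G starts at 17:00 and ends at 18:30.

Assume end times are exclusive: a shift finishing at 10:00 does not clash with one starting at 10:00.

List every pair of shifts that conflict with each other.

B & C, E & F

Sorted by start: A, C, B, D, E, F, G.
C starts after A ends — done with A.
B starts before C ends → C and B overlap.
D starts exactly when C ends (back-to-back, no overlap) — done with C.
D starts exactly when B ends (back-to-back, no overlap) — done with B.
E starts after D ends — done with D.
F starts before E ends → E and F overlap.
G starts after E ends.
G starts exactly when F ends (back-to-back, no overlap).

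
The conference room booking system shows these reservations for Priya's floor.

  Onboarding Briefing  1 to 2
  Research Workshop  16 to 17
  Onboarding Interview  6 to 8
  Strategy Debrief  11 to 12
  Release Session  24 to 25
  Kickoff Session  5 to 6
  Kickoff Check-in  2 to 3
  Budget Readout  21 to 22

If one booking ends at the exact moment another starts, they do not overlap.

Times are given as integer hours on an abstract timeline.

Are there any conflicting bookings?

Two intervals overlap when each starts before the other ends.
Sorted by start: Onboarding Briefing, Kickoff Check-in, Kickoff Session, Onboarding Interview, Strategy Debrief, Research Workshop, Budget Readout, Release Session.
Kickoff Check-in starts exactly when Onboarding Briefing ends (back-to-back, no overlap) — done with Onboarding Briefing.
Kickoff Session starts after Kickoff Check-in ends — done with Kickoff Check-in.
Onboarding Interview starts exactly when Kickoff Session ends (back-to-back, no overlap) — done with Kickoff Session.
Strategy Debrief starts after Onboarding Interview ends — done with Onboarding Interview.
Research Workshop starts after Strategy Debrief ends — done with Strategy Debrief.
Budget Readout starts after Research Workshop ends — done with Research Workshop.
Release Session starts after Budget Readout ends.
Every pair is clear; the schedule has no overlaps.

No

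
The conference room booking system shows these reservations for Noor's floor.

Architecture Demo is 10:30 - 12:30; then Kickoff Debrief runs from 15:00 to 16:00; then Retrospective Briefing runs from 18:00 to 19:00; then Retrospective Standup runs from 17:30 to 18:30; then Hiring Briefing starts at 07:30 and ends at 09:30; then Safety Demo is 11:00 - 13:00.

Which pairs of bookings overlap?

Sorted by start: Hiring Briefing, Architecture Demo, Safety Demo, Kickoff Debrief, Retrospective Standup, Retrospective Briefing.
Architecture Demo starts after Hiring Briefing ends; Hiring Briefing is clear from here.
Safety Demo starts before Architecture Demo ends → Architecture Demo and Safety Demo overlap.
Kickoff Debrief starts after Architecture Demo ends; Architecture Demo is clear from here.
Kickoff Debrief starts after Safety Demo ends; Safety Demo is clear from here.
Retrospective Standup starts after Kickoff Debrief ends; Kickoff Debrief is clear from here.
Retrospective Briefing starts before Retrospective Standup ends → Retrospective Standup and Retrospective Briefing overlap.

Architecture Demo & Safety Demo, Retrospective Briefing & Retrospective Standup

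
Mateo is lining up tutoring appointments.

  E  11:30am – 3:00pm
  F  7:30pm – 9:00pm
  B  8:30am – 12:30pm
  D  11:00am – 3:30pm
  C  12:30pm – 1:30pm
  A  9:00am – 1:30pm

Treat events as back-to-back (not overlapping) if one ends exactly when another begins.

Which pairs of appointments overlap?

Sorted by start: B, A, D, E, C, F.
A starts before B ends → B and A overlap.
D starts before B ends → B and D overlap.
E starts before B ends → B and E overlap.
C starts exactly when B ends (back-to-back, no overlap); B is clear from here.
D starts before A ends → A and D overlap.
E starts before A ends → A and E overlap.
C starts before A ends → A and C overlap.
F starts after A ends.
E starts before D ends → D and E overlap.
C starts before D ends → D and C overlap.
F starts after D ends.
C starts before E ends → E and C overlap.
F starts after E ends.
F starts after C ends.

A & B, A & C, A & D, A & E, B & D, B & E, C & D, C & E, D & E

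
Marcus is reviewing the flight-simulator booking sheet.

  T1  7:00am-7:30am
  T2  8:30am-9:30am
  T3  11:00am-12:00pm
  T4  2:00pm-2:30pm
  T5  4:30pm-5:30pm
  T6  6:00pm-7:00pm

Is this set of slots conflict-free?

Sorted by start: T1, T2, T3, T4, T5, T6.
T2 starts after T1 ends; T1 is clear from here.
T3 starts after T2 ends; T2 is clear from here.
T4 starts after T3 ends; T3 is clear from here.
T5 starts after T4 ends; T4 is clear from here.
T6 starts after T5 ends.
Every pair is clear; the schedule has no overlaps.

Yes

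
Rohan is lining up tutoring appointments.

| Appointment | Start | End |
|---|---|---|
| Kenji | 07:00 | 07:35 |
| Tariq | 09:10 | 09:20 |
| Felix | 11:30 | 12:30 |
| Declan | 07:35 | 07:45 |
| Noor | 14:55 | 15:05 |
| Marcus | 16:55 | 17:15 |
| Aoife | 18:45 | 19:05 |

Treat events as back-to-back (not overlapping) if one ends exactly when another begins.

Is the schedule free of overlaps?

Yes

Two intervals overlap when each starts before the other ends.
Sorted by start: Kenji, Declan, Tariq, Felix, Noor, Marcus, Aoife.
Declan starts exactly when Kenji ends (back-to-back, no overlap); Kenji is clear from here.
Tariq starts after Declan ends; Declan is clear from here.
Felix starts after Tariq ends; Tariq is clear from here.
Noor starts after Felix ends; Felix is clear from here.
Marcus starts after Noor ends; Noor is clear from here.
Aoife starts after Marcus ends.
Every pair is clear; the schedule has no overlaps.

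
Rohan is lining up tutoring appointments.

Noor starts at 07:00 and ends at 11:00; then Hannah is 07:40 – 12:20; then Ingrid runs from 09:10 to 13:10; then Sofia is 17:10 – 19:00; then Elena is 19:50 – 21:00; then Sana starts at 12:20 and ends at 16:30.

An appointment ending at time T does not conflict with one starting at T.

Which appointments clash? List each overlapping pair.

Sorted by start: Noor, Hannah, Ingrid, Sana, Sofia, Elena.
Hannah starts before Noor ends → Noor and Hannah overlap.
Ingrid starts before Noor ends → Noor and Ingrid overlap.
Sana starts after Noor ends, so Noor has no further overlaps.
Ingrid starts before Hannah ends → Hannah and Ingrid overlap.
Sana starts exactly when Hannah ends (back-to-back, no overlap), so Hannah has no further overlaps.
Sana starts before Ingrid ends → Ingrid and Sana overlap.
Sofia starts after Ingrid ends, so Ingrid has no further overlaps.
Sofia starts after Sana ends, so Sana has no further overlaps.
Elena starts after Sofia ends.

Hannah & Ingrid, Hannah & Noor, Ingrid & Noor, Ingrid & Sana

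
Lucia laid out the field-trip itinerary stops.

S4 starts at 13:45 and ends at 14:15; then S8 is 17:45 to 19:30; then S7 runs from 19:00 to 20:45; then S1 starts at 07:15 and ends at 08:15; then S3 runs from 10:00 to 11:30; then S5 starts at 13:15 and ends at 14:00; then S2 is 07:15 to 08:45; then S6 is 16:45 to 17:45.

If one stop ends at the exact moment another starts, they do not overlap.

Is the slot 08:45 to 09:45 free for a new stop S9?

S1: ends 08:15 at or before S9 starts 08:45 → clear.
S2: ends 08:45 at or before S9 starts 08:45 → clear.
S3: starts 10:00 at or after S9 ends 09:45 → clear.
S5: starts 13:15 at or after S9 ends 09:45 → clear.
S4: starts 13:45 at or after S9 ends 09:45 → clear.
S6: starts 16:45 at or after S9 ends 09:45 → clear.
S8: starts 17:45 at or after S9 ends 09:45 → clear.
S7: starts 19:00 at or after S9 ends 09:45 → clear.

Yes — the slot is free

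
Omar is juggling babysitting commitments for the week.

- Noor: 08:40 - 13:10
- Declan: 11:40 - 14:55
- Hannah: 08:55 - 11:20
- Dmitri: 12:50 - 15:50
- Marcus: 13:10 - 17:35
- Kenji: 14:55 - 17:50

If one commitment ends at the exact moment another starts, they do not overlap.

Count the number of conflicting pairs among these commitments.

8

Sorted by start: Noor, Hannah, Declan, Dmitri, Marcus, Kenji.
Hannah starts before Noor ends → Noor and Hannah overlap.
Declan starts before Noor ends → Noor and Declan overlap.
Dmitri starts before Noor ends → Noor and Dmitri overlap.
Marcus starts exactly when Noor ends (back-to-back, no overlap) — done with Noor.
Declan starts after Hannah ends — done with Hannah.
Dmitri starts before Declan ends → Declan and Dmitri overlap.
Marcus starts before Declan ends → Declan and Marcus overlap.
Kenji starts exactly when Declan ends (back-to-back, no overlap).
Marcus starts before Dmitri ends → Dmitri and Marcus overlap.
Kenji starts before Dmitri ends → Dmitri and Kenji overlap.
Kenji starts before Marcus ends → Marcus and Kenji overlap.
Overlapping pairs: Declan & Dmitri, Declan & Marcus, Declan & Noor, Dmitri & Kenji, Dmitri & Marcus, Dmitri & Noor, Hannah & Noor, Kenji & Marcus — 8 in total.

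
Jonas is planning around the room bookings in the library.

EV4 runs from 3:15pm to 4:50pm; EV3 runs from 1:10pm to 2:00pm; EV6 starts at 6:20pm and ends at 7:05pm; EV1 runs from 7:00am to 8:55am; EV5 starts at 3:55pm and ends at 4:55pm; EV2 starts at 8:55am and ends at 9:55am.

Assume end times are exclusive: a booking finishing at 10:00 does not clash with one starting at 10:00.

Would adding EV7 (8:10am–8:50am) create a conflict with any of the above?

EV1: starts 7:00am before EV7 ends 8:50am, and ends 8:55am after EV7 starts 8:10am → overlap.
EV2: starts 8:55am at or after EV7 ends 8:50am → clear.
EV3: starts 1:10pm at or after EV7 ends 8:50am → clear.
EV4: starts 3:15pm at or after EV7 ends 8:50am → clear.
EV5: starts 3:55pm at or after EV7 ends 8:50am → clear.
EV6: starts 6:20pm at or after EV7 ends 8:50am → clear.
EV7 overlaps EV1.

Yes — it overlaps EV1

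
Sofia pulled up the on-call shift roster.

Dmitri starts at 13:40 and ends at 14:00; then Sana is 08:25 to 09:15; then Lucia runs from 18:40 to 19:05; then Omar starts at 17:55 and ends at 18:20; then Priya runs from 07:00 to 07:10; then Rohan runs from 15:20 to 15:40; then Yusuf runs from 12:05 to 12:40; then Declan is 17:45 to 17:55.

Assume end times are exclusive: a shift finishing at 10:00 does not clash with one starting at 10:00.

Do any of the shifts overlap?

No

Sorted by start: Priya, Sana, Yusuf, Dmitri, Rohan, Declan, Omar, Lucia.
Sana starts after Priya ends; Priya is clear from here.
Yusuf starts after Sana ends; Sana is clear from here.
Dmitri starts after Yusuf ends; Yusuf is clear from here.
Rohan starts after Dmitri ends; Dmitri is clear from here.
Declan starts after Rohan ends; Rohan is clear from here.
Omar starts exactly when Declan ends (back-to-back, no overlap); Declan is clear from here.
Lucia starts after Omar ends.
Every pair is clear; the schedule has no overlaps.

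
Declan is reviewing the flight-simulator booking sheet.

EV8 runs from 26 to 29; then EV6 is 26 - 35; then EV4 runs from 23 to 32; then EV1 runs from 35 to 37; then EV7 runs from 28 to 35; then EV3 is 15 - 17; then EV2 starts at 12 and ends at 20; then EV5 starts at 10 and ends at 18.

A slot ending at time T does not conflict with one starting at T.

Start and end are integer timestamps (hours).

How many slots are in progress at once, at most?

Walk through starts and ends in time order (an end at T is processed before a start at T):
10 start EV5 → 1
12 start EV2 → 2
15 start EV3 → 3
17 end EV3 → 2
18 end EV5 → 1
20 end EV2 → 0
23 start EV4 → 1
26 start EV6 → 2
26 start EV8 → 3
28 start EV7 → 4
29 end EV8 → 3
32 end EV4 → 2
35 end EV6 → 1
35 end EV7 → 0
35 start EV1 → 1
37 end EV1 → 0
Peak is 4, at 28 (EV4, EV6, EV7, EV8).

4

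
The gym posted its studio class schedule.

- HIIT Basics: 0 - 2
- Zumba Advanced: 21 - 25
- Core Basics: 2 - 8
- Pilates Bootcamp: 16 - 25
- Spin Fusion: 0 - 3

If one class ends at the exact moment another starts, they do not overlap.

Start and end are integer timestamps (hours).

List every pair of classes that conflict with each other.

Core Basics & Spin Fusion, HIIT Basics & Spin Fusion, Pilates Bootcamp & Zumba Advanced

Sorted by start: HIIT Basics, Spin Fusion, Core Basics, Pilates Bootcamp, Zumba Advanced.
Spin Fusion starts before HIIT Basics ends → HIIT Basics and Spin Fusion overlap.
Core Basics starts exactly when HIIT Basics ends (back-to-back, no overlap) — done with HIIT Basics.
Core Basics starts before Spin Fusion ends → Spin Fusion and Core Basics overlap.
Pilates Bootcamp starts after Spin Fusion ends — done with Spin Fusion.
Pilates Bootcamp starts after Core Basics ends — done with Core Basics.
Zumba Advanced starts before Pilates Bootcamp ends → Pilates Bootcamp and Zumba Advanced overlap.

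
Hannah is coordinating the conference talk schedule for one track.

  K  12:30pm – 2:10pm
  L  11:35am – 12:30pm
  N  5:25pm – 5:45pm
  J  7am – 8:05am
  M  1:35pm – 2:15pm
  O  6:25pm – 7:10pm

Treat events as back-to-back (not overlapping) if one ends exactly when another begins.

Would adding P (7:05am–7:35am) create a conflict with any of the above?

J: starts 7am before P ends 7:35am, and ends 8:05am after P starts 7:05am → overlap.
L: starts 11:35am at or after P ends 7:35am → clear.
K: starts 12:30pm at or after P ends 7:35am → clear.
M: starts 1:35pm at or after P ends 7:35am → clear.
N: starts 5:25pm at or after P ends 7:35am → clear.
O: starts 6:25pm at or after P ends 7:35am → clear.
P overlaps J.

Yes — it overlaps J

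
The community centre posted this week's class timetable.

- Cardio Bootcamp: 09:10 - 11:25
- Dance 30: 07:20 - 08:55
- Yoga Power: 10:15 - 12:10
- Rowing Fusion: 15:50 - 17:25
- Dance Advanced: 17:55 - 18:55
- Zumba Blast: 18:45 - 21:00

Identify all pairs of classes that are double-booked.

Sorted by start: Dance 30, Cardio Bootcamp, Yoga Power, Rowing Fusion, Dance Advanced, Zumba Blast.
Cardio Bootcamp starts after Dance 30 ends, so Dance 30 has no further overlaps.
Yoga Power starts before Cardio Bootcamp ends → Cardio Bootcamp and Yoga Power overlap.
Rowing Fusion starts after Cardio Bootcamp ends, so Cardio Bootcamp has no further overlaps.
Rowing Fusion starts after Yoga Power ends, so Yoga Power has no further overlaps.
Dance Advanced starts after Rowing Fusion ends, so Rowing Fusion has no further overlaps.
Zumba Blast starts before Dance Advanced ends → Dance Advanced and Zumba Blast overlap.

Cardio Bootcamp & Yoga Power, Dance Advanced & Zumba Blast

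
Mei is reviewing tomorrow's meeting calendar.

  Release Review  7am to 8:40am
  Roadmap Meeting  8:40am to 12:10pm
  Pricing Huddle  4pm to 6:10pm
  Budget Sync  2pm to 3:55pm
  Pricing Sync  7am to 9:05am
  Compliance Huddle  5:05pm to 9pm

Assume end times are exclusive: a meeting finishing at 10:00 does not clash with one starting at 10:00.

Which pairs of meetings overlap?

Compliance Huddle & Pricing Huddle, Pricing Sync & Release Review, Pricing Sync & Roadmap Meeting

Sorted by start: Release Review, Pricing Sync, Roadmap Meeting, Budget Sync, Pricing Huddle, Compliance Huddle.
Pricing Sync starts before Release Review ends → Release Review and Pricing Sync overlap.
Roadmap Meeting starts exactly when Release Review ends (back-to-back, no overlap) — done with Release Review.
Roadmap Meeting starts before Pricing Sync ends → Pricing Sync and Roadmap Meeting overlap.
Budget Sync starts after Pricing Sync ends — done with Pricing Sync.
Budget Sync starts after Roadmap Meeting ends — done with Roadmap Meeting.
Pricing Huddle starts after Budget Sync ends — done with Budget Sync.
Compliance Huddle starts before Pricing Huddle ends → Pricing Huddle and Compliance Huddle overlap.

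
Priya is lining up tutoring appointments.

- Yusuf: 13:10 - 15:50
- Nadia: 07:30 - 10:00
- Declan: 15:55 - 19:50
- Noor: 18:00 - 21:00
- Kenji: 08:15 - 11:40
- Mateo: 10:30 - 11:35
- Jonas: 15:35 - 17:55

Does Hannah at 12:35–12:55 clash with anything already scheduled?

Nadia: ends 10:00 at or before Hannah starts 12:35 → clear.
Kenji: ends 11:40 at or before Hannah starts 12:35 → clear.
Mateo: ends 11:35 at or before Hannah starts 12:35 → clear.
Yusuf: starts 13:10 at or after Hannah ends 12:55 → clear.
Jonas: starts 15:35 at or after Hannah ends 12:55 → clear.
Declan: starts 15:55 at or after Hannah ends 12:55 → clear.
Noor: starts 18:00 at or after Hannah ends 12:55 → clear.

No — it doesn't clash with anything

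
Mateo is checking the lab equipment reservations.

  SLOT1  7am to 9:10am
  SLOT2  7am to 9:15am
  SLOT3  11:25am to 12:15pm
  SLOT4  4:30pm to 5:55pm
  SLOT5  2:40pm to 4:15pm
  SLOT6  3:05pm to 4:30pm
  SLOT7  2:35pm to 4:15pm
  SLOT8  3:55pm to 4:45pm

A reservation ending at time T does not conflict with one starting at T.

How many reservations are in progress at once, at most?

4

Sort all start/end points and keep a running count:
7am start SLOT1 → 1
7am start SLOT2 → 2
9:10am end SLOT1 → 1
9:15am end SLOT2 → 0
11:25am start SLOT3 → 1
12:15pm end SLOT3 → 0
2:35pm start SLOT7 → 1
2:40pm start SLOT5 → 2
3:05pm start SLOT6 → 3
3:55pm start SLOT8 → 4
4:15pm end SLOT5 → 3
4:15pm end SLOT7 → 2
4:30pm end SLOT6 → 1
4:30pm start SLOT4 → 2
4:45pm end SLOT8 → 1
5:55pm end SLOT4 → 0
Peak is 4, at 3:55pm (SLOT5, SLOT6, SLOT7, SLOT8).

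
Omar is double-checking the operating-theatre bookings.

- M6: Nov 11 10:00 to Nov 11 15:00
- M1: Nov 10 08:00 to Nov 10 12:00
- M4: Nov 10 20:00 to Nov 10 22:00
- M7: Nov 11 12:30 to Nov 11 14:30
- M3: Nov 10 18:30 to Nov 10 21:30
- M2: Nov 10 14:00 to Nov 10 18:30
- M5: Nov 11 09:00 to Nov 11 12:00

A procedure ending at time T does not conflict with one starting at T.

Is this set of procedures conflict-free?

Sorted by start: M1, M2, M3, M4, M5, M6, M7.
M2 starts after M1 ends; M1 is clear from here.
M3 starts exactly when M2 ends (back-to-back, no overlap); M2 is clear from here.
M4 starts before M3 ends → M3 and M4 overlap.
That's a conflict, so the schedule is not conflict-free.

No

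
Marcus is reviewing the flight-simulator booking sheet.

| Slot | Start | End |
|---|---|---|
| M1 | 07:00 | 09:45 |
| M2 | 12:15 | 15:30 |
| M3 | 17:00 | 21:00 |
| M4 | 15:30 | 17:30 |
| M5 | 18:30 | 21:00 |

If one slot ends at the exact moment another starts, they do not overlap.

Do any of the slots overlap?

Yes

Two intervals overlap when each starts before the other ends.
Sorted by start: M1, M2, M4, M3, M5.
M2 starts after M1 ends, so M1 has no further overlaps.
M4 starts exactly when M2 ends (back-to-back, no overlap), so M2 has no further overlaps.
M3 starts before M4 ends → M4 and M3 overlap.
That's a conflict, so the schedule is not conflict-free.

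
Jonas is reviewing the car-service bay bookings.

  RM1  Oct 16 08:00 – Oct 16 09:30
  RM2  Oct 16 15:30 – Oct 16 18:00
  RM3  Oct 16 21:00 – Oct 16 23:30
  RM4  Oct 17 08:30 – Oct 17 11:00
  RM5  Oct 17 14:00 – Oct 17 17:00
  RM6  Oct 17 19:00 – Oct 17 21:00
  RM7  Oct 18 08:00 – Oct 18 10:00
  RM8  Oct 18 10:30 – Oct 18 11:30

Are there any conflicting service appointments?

No

Check each pair: they overlap iff neither finishes before the other starts.
Sorted by start: RM1, RM2, RM3, RM4, RM5, RM6, RM7, RM8.
RM2 starts after RM1 ends, so nothing later overlaps RM1 either.
RM3 starts after RM2 ends, so nothing later overlaps RM2 either.
RM4 starts after RM3 ends, so nothing later overlaps RM3 either.
RM5 starts after RM4 ends, so nothing later overlaps RM4 either.
RM6 starts after RM5 ends, so nothing later overlaps RM5 either.
RM7 starts after RM6 ends, so nothing later overlaps RM6 either.
RM8 starts after RM7 ends.
Every pair is clear; the schedule has no overlaps.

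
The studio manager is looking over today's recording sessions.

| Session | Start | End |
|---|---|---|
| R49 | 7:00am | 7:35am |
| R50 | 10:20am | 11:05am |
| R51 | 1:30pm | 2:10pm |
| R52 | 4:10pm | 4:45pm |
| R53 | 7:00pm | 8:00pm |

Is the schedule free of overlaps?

Sorted by start: R49, R50, R51, R52, R53.
R50 starts after R49 ends, so nothing later overlaps R49 either.
R51 starts after R50 ends, so nothing later overlaps R50 either.
R52 starts after R51 ends, so nothing later overlaps R51 either.
R53 starts after R52 ends.
Every pair is clear; the schedule has no overlaps.

Yes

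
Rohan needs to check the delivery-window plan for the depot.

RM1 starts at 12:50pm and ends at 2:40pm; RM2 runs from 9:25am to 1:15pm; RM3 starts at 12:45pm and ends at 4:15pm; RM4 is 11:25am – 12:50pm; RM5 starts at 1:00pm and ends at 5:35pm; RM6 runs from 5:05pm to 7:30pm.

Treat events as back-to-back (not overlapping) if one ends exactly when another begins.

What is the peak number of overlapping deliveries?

Sort all start/end points and keep a running count:
9:25am start RM2 → 1
11:25am start RM4 → 2
12:45pm start RM3 → 3
12:50pm end RM4 → 2
12:50pm start RM1 → 3
1:00pm start RM5 → 4
1:15pm end RM2 → 3
2:40pm end RM1 → 2
4:15pm end RM3 → 1
5:05pm start RM6 → 2
5:35pm end RM5 → 1
7:30pm end RM6 → 0
Peak is 4, at 1:00pm (RM1, RM2, RM3, RM5).

4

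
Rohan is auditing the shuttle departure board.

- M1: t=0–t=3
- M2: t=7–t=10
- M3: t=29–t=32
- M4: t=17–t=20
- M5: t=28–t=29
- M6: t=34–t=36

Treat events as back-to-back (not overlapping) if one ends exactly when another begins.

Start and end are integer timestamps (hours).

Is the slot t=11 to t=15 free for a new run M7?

Yes — the slot is free

M1: ends t=3 at or before M7 starts t=11 → clear.
M2: ends t=10 at or before M7 starts t=11 → clear.
M4: starts t=17 at or after M7 ends t=15 → clear.
M5: starts t=28 at or after M7 ends t=15 → clear.
M3: starts t=29 at or after M7 ends t=15 → clear.
M6: starts t=34 at or after M7 ends t=15 → clear.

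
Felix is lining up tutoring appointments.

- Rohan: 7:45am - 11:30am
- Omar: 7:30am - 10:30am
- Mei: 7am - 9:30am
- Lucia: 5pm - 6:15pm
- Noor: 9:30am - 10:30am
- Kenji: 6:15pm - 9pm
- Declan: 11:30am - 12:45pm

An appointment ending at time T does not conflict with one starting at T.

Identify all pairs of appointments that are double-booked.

Mei & Omar, Mei & Rohan, Noor & Omar, Noor & Rohan, Omar & Rohan

Sorted by start: Mei, Omar, Rohan, Noor, Declan, Lucia, Kenji.
Omar starts before Mei ends → Mei and Omar overlap.
Rohan starts before Mei ends → Mei and Rohan overlap.
Noor starts exactly when Mei ends (back-to-back, no overlap), so nothing later overlaps Mei either.
Rohan starts before Omar ends → Omar and Rohan overlap.
Noor starts before Omar ends → Omar and Noor overlap.
Declan starts after Omar ends, so nothing later overlaps Omar either.
Noor starts before Rohan ends → Rohan and Noor overlap.
Declan starts exactly when Rohan ends (back-to-back, no overlap), so nothing later overlaps Rohan either.
Declan starts after Noor ends, so nothing later overlaps Noor either.
Lucia starts after Declan ends, so nothing later overlaps Declan either.
Kenji starts exactly when Lucia ends (back-to-back, no overlap).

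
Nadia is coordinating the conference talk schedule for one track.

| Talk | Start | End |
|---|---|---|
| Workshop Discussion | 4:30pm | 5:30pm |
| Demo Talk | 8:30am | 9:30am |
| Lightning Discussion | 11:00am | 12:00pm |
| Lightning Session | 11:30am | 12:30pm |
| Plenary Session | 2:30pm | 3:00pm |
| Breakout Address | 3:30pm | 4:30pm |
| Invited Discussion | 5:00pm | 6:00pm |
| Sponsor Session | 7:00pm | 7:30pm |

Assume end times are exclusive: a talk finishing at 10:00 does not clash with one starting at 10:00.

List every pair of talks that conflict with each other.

Check each pair: they overlap iff neither finishes before the other starts.
Sorted by start: Demo Talk, Lightning Discussion, Lightning Session, Plenary Session, Breakout Address, Workshop Discussion, Invited Discussion, Sponsor Session.
Lightning Discussion starts after Demo Talk ends; Demo Talk is clear from here.
Lightning Session starts before Lightning Discussion ends → Lightning Discussion and Lightning Session overlap.
Plenary Session starts after Lightning Discussion ends; Lightning Discussion is clear from here.
Plenary Session starts after Lightning Session ends; Lightning Session is clear from here.
Breakout Address starts after Plenary Session ends; Plenary Session is clear from here.
Workshop Discussion starts exactly when Breakout Address ends (back-to-back, no overlap); Breakout Address is clear from here.
Invited Discussion starts before Workshop Discussion ends → Workshop Discussion and Invited Discussion overlap.
Sponsor Session starts after Workshop Discussion ends.
Sponsor Session starts after Invited Discussion ends.

Invited Discussion & Workshop Discussion, Lightning Discussion & Lightning Session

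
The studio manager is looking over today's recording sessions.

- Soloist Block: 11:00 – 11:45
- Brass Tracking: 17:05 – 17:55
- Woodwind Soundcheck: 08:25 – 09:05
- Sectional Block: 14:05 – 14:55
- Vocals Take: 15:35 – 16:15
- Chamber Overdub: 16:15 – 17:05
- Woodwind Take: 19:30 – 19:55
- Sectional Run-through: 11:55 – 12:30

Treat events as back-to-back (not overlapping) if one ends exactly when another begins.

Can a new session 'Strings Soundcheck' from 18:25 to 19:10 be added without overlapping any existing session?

Yes — the slot is free

Woodwind Soundcheck: ends 09:05 at or before Strings Soundcheck starts 18:25 → clear.
Soloist Block: ends 11:45 at or before Strings Soundcheck starts 18:25 → clear.
Sectional Run-through: ends 12:30 at or before Strings Soundcheck starts 18:25 → clear.
Sectional Block: ends 14:55 at or before Strings Soundcheck starts 18:25 → clear.
Vocals Take: ends 16:15 at or before Strings Soundcheck starts 18:25 → clear.
Chamber Overdub: ends 17:05 at or before Strings Soundcheck starts 18:25 → clear.
Brass Tracking: ends 17:55 at or before Strings Soundcheck starts 18:25 → clear.
Woodwind Take: starts 19:30 at or after Strings Soundcheck ends 19:10 → clear.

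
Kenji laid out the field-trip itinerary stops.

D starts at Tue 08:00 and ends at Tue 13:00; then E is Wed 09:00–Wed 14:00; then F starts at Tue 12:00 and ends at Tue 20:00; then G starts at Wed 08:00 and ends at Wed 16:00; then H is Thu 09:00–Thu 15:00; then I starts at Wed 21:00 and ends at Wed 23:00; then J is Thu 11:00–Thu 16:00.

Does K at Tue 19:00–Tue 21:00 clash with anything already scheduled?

Yes — it overlaps F

D: ends Tue 13:00 at or before K starts Tue 19:00 → clear.
F: starts Tue 12:00 before K ends Tue 21:00, and ends Tue 20:00 after K starts Tue 19:00 → overlap.
G: starts Wed 08:00 at or after K ends Tue 21:00 → clear.
E: starts Wed 09:00 at or after K ends Tue 21:00 → clear.
I: starts Wed 21:00 at or after K ends Tue 21:00 → clear.
H: starts Thu 09:00 at or after K ends Tue 21:00 → clear.
J: starts Thu 11:00 at or after K ends Tue 21:00 → clear.
K overlaps F.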